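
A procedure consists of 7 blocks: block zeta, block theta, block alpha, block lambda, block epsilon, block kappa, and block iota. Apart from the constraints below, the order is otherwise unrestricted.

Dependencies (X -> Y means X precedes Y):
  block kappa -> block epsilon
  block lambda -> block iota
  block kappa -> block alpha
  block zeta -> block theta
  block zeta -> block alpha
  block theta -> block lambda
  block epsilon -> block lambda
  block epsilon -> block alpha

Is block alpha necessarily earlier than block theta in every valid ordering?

No chain of constraints connects block alpha to block theta in either direction.
A valid ordering placing block theta before block alpha exists, so the answer is no.

No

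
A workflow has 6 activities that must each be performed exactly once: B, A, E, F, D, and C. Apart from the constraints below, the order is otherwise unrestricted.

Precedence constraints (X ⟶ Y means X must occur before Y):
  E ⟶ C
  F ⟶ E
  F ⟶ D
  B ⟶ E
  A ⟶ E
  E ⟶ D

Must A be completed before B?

A and B are not related by any chain of constraints.
A valid ordering placing B before A exists, so the answer is no.

No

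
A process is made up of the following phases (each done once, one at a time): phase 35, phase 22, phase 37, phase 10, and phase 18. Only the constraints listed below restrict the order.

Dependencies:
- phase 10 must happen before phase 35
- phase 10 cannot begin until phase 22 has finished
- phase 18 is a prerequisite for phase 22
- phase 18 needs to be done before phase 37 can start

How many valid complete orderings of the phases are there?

Only phase 18 has no prerequisites, so it must go first.
Systematically extending each partial ordering one phase at a time and counting, there are 4 complete orderings.

4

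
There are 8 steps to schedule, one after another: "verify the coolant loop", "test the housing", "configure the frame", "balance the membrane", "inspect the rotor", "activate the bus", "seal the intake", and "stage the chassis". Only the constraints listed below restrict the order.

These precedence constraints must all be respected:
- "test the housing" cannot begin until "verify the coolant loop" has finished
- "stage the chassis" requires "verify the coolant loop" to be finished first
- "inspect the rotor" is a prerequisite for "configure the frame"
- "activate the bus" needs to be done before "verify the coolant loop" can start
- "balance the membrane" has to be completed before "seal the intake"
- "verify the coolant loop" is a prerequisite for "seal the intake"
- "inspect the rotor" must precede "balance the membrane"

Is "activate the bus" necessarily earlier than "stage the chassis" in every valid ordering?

Yes

Following the dependencies: "activate the bus" → "verify the coolant loop" → "stage the chassis".
So "activate the bus" must precede "stage the chassis" in any valid ordering.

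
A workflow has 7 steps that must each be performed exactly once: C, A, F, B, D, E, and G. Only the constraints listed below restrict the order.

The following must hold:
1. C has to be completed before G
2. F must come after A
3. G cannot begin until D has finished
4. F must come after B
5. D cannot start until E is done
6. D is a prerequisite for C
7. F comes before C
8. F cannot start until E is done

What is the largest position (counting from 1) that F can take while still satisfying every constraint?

Following every chain forward from F, the steps that must come later are C, G — 2 of them.
So at least 2 steps follow F, putting F no later than position 5. That position is achievable by scheduling everything else first.

5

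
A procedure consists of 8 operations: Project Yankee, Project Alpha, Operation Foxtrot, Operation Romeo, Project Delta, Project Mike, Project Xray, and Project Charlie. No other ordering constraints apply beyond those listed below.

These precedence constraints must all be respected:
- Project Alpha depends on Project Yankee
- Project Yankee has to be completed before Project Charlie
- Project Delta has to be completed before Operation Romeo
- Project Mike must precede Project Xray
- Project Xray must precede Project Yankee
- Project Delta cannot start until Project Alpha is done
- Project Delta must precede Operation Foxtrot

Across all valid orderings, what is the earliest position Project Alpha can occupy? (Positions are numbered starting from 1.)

4

Every operation that must precede Project Alpha has to come before it. Tracing all chains that end at Project Alpha, those operations are: Project Yankee, Project Mike, Project Xray — 3 in total.
With 3 mandatory predecessors, the earliest Project Alpha can sit is position 3+1 = 4, and placing just those 3 first achieves it.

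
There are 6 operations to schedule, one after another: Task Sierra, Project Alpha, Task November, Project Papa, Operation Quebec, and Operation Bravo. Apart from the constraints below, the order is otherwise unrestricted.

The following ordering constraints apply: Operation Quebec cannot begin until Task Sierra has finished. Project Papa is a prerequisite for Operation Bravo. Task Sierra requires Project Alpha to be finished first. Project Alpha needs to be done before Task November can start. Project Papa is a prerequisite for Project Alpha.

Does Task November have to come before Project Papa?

No

The constraints actually force Project Papa before Task November (via Project Papa → Project Alpha → Task November), not the other way around.
So Task November does not have to come before Project Papa — it cannot.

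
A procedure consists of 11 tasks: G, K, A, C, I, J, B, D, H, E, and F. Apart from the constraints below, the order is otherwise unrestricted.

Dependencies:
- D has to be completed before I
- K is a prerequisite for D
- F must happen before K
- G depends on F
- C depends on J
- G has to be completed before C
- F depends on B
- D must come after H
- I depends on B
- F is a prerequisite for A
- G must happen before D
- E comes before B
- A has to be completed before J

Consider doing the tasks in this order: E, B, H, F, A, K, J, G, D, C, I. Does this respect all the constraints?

Yes

Checking each listed constraint against this order: for instance, B is in position 2 and I in position 11, so that constraint holds — and the remaining constraints check out the same way.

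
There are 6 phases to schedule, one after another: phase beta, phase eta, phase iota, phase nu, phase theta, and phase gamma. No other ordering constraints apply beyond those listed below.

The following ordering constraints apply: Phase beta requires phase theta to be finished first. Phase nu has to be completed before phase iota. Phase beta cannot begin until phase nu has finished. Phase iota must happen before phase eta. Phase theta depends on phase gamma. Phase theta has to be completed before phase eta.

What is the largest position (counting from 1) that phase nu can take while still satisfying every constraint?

Every phase that must follow phase nu has to come after it. Tracing all chains starting from phase nu, those phases are: phase beta, phase eta, phase iota — 3 in total.
So at least 3 phases follow phase nu, putting phase nu no later than position 3. That position is achievable by scheduling everything else first.

3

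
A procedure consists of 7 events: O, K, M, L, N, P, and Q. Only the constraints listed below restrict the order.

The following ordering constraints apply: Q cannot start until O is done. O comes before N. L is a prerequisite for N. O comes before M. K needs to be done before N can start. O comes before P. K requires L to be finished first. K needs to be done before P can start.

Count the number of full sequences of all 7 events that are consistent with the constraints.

124

The events with no prerequisites are O, L; any of them can be placed first.
Enumerating by repeatedly choosing an available event (one whose prerequisites are all placed) gives 124 distinct complete orderings.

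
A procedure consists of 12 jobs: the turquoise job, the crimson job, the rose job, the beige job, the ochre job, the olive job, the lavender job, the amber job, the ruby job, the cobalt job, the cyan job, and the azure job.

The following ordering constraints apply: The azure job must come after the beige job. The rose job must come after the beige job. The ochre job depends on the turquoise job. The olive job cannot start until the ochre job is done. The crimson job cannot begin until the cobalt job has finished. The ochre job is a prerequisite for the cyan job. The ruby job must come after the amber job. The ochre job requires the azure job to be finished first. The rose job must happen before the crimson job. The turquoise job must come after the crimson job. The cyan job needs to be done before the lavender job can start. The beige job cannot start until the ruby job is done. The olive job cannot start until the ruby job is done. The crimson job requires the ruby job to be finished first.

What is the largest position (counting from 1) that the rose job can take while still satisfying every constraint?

6

Every job that must follow the rose job has to come after it. Tracing all chains starting from the rose job, those jobs are: the turquoise job, the crimson job, the ochre job, the olive job, the lavender job, the cyan job — 6 in total.
So at least 6 jobs follow the rose job, putting the rose job no later than position 6. That position is achievable by scheduling everything else first.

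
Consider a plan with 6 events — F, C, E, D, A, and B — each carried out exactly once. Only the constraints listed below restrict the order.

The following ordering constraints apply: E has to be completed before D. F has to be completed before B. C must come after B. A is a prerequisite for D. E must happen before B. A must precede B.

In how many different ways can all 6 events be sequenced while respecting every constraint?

20

3 events have no prerequisites (F, E, A), so any of them could come first.
Counting all ways to extend the partial order to a total order gives 20.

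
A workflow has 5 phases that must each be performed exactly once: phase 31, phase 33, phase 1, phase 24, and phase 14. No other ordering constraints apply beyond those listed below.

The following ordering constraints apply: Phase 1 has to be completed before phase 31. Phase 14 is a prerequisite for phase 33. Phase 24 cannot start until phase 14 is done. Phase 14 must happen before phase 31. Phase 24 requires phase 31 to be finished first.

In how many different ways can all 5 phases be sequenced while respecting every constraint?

7

The phases with no prerequisites are phase 1, phase 14; any of them can be placed first.
Counting all ways to extend the partial order to a total order gives 7.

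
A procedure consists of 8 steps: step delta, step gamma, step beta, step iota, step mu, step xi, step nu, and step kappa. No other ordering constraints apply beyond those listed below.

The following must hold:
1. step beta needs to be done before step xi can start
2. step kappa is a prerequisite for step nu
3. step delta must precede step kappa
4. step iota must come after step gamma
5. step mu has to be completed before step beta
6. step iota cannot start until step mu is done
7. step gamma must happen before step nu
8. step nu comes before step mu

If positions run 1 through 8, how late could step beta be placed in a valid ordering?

Following the constraints forward from step beta, its only required successor is step xi.
With 1 mandatory successor out of 8 steps total, the latest slot for step beta is 8−1 = 7, and it's reachable by doing all non-successors before step beta.

7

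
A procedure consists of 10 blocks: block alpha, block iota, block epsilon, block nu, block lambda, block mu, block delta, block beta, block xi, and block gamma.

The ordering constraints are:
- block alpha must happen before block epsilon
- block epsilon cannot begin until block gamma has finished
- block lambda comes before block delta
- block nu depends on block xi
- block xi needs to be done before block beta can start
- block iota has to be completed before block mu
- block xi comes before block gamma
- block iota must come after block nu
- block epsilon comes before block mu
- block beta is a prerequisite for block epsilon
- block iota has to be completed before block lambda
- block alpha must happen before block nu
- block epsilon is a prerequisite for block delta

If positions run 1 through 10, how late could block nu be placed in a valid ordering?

6

Following every chain forward from block nu, the blocks that must come later are block iota, block lambda, block mu, block delta — 4 of them.
With 4 mandatory successors out of 10 blocks total, the latest slot for block nu is 10−4 = 6, and it's reachable by doing all non-successors before block nu.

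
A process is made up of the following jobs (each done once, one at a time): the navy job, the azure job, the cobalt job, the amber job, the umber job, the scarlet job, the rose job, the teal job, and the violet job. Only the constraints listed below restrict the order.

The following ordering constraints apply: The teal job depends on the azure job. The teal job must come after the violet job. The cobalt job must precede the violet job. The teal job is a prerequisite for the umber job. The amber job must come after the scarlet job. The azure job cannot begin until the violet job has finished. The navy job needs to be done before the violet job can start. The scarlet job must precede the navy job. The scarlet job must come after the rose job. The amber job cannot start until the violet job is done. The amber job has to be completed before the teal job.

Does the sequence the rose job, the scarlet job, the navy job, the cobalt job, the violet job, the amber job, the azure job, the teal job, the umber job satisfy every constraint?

Yes

Going through the constraints one by one, each required predecessor appears earlier in the sequence than its dependent — e.g. the scarlet job (position 2) is before the amber job (position 6), as required.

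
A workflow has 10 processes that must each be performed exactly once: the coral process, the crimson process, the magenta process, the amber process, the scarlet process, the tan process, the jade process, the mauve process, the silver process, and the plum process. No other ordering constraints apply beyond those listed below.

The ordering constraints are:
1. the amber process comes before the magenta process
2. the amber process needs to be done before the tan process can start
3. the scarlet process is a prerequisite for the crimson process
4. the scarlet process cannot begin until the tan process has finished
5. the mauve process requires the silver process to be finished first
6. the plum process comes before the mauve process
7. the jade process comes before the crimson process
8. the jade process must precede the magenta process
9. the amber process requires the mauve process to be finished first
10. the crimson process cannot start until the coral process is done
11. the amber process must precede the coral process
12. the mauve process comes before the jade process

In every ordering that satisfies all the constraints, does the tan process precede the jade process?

The tan process and the jade process are not related by any chain of constraints.
There exist valid orderings with the jade process before the tan process, so the tan process is not required to come first.

No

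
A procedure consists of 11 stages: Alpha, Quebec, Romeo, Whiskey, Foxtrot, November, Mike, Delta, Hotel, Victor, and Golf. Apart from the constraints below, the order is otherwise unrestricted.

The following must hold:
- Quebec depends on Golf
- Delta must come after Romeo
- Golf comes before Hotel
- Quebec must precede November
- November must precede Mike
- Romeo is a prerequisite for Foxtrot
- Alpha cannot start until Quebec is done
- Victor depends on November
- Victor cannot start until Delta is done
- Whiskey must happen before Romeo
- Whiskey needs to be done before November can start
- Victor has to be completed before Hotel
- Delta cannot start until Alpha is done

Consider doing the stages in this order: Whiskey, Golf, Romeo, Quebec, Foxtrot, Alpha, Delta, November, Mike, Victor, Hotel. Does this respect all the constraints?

Yes

Every stated constraint is respected: Golf sits at position 2, ahead of Hotel at position 11, and each of the other listed pairs likewise has the predecessor earlier in the sequence.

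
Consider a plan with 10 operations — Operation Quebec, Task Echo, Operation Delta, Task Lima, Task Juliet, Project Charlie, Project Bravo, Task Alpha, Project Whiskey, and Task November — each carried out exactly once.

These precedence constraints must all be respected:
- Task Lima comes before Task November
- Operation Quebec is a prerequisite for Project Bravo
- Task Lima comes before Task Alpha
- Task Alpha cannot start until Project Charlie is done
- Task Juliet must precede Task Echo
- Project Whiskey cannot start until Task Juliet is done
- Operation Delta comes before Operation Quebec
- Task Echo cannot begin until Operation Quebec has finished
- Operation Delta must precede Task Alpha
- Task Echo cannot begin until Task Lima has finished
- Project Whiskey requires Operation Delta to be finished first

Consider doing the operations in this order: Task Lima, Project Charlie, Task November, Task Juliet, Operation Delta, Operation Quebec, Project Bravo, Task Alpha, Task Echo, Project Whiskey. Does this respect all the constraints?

Checking each listed constraint against this order: for instance, Task Lima is in position 1 and Task Echo in position 9, so that constraint holds — and the remaining constraints check out the same way.

Yes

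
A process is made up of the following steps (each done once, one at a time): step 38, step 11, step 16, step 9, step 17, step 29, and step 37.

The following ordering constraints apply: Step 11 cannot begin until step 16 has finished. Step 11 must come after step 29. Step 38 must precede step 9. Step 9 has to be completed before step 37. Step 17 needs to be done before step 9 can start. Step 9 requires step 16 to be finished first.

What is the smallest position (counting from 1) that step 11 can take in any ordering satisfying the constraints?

Working backwards through the constraints from step 11, its full set of required predecessors is step 16, step 29 — 2 of them.
So at minimum 2 steps come before step 11, putting step 11 no earlier than position 3. That position is achievable by scheduling exactly those predecessors first.

3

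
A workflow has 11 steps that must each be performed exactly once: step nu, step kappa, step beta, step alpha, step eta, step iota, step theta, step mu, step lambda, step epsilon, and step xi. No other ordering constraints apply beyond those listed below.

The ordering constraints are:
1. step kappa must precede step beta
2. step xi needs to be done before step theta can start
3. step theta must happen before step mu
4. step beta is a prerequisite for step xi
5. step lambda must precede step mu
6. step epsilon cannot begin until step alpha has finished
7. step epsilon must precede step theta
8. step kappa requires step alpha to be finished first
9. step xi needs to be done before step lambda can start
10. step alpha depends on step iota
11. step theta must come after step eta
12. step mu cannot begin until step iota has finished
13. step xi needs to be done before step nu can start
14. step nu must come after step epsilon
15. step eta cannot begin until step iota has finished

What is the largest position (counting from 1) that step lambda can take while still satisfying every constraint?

Following the constraints forward from step lambda, its only required successor is step mu.
So at least 1 step follows step lambda, putting step lambda no later than position 10. That position is achievable by scheduling everything else first.

10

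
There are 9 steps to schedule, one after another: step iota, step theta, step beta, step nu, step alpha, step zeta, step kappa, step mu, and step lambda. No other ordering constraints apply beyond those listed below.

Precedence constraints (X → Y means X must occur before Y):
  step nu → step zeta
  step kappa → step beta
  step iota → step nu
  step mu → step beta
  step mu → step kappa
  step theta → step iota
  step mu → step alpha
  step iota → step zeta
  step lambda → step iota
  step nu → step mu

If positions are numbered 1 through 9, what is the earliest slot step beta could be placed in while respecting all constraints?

7

Every step that must precede step beta has to come before it. Tracing all chains that end at step beta, those steps are: step iota, step theta, step nu, step kappa, step mu, step lambda — 6 in total.
So at minimum 6 steps come before step beta, putting step beta no earlier than position 7. That position is achievable by scheduling exactly those predecessors first.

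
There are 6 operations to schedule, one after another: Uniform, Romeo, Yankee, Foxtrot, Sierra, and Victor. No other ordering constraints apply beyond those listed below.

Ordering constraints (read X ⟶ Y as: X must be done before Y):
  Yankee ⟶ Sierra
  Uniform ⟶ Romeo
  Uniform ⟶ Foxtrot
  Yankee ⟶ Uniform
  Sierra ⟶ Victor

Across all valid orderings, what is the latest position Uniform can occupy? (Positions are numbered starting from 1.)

4

The operations that are forced after Uniform, directly or by a chain of constraints, are Romeo, Foxtrot. That's 2 operations.
So at least 2 operations follow Uniform, putting Uniform no later than position 4. That position is achievable by scheduling everything else first.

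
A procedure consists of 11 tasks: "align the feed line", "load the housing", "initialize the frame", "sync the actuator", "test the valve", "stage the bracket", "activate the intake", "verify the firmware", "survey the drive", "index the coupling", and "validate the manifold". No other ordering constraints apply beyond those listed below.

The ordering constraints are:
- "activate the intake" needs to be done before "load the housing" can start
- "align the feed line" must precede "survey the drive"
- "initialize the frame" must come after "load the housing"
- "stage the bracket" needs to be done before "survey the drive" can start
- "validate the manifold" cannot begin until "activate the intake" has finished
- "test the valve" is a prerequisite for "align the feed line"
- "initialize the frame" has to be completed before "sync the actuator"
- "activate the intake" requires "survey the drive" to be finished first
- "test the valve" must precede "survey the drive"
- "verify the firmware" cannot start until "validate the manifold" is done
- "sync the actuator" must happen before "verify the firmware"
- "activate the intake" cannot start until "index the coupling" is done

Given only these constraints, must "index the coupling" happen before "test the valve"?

"index the coupling" and "test the valve" are not related by any chain of constraints.
A valid ordering placing "test the valve" before "index the coupling" exists, so the answer is no.

No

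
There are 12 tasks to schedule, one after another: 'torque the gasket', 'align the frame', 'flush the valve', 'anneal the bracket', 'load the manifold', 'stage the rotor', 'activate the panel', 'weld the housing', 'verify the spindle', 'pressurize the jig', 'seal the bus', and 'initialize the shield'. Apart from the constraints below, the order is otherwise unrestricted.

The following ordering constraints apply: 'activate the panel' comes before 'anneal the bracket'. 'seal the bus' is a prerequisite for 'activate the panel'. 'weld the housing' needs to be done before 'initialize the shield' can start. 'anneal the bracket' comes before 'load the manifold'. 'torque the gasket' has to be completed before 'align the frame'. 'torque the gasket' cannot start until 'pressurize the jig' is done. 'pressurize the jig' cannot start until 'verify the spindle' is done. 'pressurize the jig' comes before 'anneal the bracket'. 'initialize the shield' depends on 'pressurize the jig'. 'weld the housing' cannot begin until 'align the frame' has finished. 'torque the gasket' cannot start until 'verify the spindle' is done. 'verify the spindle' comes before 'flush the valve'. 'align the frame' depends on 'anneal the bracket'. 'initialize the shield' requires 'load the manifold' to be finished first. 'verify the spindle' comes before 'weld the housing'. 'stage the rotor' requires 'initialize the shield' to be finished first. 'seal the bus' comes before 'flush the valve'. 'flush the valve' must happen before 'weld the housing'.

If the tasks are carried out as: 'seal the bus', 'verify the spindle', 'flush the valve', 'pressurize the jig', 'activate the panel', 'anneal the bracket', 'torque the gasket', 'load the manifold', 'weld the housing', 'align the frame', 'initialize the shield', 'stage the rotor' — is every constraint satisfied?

In the proposed order, 'weld the housing' appears before 'align the frame'.
But one of the constraints requires 'align the frame' before 'weld the housing', so this ordering violates it.

No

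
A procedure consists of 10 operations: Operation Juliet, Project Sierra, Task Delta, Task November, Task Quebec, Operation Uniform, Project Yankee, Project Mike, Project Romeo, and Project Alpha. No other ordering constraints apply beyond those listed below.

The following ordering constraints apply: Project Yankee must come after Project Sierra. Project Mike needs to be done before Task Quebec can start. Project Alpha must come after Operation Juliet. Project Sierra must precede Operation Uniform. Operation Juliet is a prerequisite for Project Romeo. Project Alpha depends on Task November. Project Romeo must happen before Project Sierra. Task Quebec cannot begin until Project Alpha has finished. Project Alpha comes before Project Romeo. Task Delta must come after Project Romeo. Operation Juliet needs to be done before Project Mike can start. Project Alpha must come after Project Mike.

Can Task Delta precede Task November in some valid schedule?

No

Following Task November → Project Alpha → Project Romeo → Task Delta, Task November must precede Task Delta in every valid ordering.
Hence Task Delta can never be scheduled before Task November.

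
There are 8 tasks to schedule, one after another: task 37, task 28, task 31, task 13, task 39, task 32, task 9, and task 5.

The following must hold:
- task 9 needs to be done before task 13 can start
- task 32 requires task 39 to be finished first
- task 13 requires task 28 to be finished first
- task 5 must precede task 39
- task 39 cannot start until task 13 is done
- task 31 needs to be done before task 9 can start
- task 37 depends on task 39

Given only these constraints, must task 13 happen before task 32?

Yes

Chaining the stated constraints: task 13 → task 39 → task 32.
That forces task 13 before task 32 in every valid schedule.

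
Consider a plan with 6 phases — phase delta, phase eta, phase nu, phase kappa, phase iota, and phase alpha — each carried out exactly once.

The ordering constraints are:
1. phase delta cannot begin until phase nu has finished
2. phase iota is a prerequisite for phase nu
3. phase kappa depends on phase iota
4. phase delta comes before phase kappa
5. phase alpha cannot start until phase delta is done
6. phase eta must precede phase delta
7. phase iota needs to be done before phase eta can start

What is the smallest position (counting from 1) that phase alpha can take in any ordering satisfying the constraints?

The phases that are forced before phase alpha, directly or transitively, are phase delta, phase eta, phase nu, phase iota. That's 4 phases.
So at minimum 4 phases come before phase alpha, putting phase alpha no earlier than position 5. That position is achievable by scheduling exactly those predecessors first.

5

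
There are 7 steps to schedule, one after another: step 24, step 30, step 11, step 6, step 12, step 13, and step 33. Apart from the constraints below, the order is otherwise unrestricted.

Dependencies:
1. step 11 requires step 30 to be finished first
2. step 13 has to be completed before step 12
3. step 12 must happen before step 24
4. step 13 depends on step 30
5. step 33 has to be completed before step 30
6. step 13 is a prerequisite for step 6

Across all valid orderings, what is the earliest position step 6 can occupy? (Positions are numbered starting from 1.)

Every step that must precede step 6 has to come before it. Tracing all chains that end at step 6, those steps are: step 30, step 13, step 33 — 3 in total.
So at minimum 3 steps come before step 6, putting step 6 no earlier than position 4. That position is achievable by scheduling exactly those predecessors first.

4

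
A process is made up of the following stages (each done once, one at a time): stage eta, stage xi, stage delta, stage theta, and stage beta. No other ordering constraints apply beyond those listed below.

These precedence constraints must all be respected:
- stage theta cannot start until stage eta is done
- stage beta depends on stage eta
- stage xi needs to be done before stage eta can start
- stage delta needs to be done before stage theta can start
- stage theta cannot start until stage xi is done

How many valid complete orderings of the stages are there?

7

The stages with no prerequisites are stage xi, stage delta; any of them can be placed first.
Enumerating by repeatedly choosing an available stage (one whose prerequisites are all placed) gives 7 distinct complete orderings.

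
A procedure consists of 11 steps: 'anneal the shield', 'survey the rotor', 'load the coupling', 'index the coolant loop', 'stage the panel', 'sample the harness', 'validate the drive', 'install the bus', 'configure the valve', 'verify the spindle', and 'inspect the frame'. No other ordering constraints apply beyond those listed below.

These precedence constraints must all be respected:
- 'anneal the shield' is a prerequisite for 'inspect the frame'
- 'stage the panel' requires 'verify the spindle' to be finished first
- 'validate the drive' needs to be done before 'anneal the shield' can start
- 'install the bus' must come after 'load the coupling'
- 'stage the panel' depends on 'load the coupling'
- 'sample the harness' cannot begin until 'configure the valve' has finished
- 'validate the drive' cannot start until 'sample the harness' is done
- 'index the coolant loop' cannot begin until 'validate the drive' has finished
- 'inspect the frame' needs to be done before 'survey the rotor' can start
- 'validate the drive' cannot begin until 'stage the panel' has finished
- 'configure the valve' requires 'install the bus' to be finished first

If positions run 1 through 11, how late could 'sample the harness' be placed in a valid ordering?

6

The steps that are forced after 'sample the harness', directly or by a chain of constraints, are 'anneal the shield', 'survey the rotor', 'index the coolant loop', 'validate the drive', 'inspect the frame'. That's 5 steps.
With 5 mandatory successors out of 11 steps total, the latest slot for 'sample the harness' is 11−5 = 6, and it's reachable by doing all non-successors before 'sample the harness'.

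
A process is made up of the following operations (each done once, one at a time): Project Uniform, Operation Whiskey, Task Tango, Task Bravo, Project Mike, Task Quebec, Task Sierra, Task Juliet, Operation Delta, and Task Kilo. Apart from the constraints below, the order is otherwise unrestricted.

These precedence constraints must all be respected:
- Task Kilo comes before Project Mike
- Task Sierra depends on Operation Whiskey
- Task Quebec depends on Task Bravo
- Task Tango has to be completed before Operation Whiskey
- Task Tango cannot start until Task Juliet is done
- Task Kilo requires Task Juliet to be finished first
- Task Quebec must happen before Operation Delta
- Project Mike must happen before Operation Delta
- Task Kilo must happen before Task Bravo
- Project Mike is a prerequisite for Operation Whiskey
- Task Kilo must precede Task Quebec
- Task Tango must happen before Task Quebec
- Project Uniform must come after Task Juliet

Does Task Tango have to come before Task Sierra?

There is a constraint chain Task Tango → Operation Whiskey → Task Sierra.
So Task Tango must precede Task Sierra in any valid ordering.

Yes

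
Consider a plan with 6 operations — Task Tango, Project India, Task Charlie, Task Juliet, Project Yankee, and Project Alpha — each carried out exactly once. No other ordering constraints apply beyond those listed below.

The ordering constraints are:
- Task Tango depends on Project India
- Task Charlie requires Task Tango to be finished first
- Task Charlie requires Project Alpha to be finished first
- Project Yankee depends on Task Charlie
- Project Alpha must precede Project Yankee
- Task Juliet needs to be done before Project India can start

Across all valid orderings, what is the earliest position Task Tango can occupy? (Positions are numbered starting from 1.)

3

Working backwards through the constraints from Task Tango, its full set of required predecessors is Project India, Task Juliet — 2 of them.
With 2 mandatory predecessors, the earliest Task Tango can sit is position 2+1 = 3, and placing just those 2 first achieves it.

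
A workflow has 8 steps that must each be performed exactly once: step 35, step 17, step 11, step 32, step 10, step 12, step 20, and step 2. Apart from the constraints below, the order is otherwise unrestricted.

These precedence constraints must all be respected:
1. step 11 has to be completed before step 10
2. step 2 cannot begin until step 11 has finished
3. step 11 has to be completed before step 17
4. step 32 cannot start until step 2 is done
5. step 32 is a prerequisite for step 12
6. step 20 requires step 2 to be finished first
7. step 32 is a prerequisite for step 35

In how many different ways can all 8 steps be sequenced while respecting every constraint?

Only step 11 has no prerequisites, so it must go first.
Enumerating by repeatedly choosing an available step (one whose prerequisites are all placed) gives 336 distinct complete orderings.

336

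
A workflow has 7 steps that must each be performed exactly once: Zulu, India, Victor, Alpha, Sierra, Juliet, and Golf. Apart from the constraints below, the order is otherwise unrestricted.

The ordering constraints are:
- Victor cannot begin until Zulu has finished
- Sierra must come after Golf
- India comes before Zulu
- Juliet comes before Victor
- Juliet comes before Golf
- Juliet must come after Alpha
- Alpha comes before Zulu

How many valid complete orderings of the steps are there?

28

The steps with no prerequisites are India, Alpha; any of them can be placed first.
Counting all ways to extend the partial order to a total order gives 28.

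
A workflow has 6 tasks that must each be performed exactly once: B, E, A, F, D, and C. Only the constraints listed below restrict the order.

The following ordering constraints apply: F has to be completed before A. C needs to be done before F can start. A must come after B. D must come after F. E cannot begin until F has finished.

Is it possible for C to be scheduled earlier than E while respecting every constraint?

C is actually forced before E by the constraints, so certainly some valid ordering has C first.

Yes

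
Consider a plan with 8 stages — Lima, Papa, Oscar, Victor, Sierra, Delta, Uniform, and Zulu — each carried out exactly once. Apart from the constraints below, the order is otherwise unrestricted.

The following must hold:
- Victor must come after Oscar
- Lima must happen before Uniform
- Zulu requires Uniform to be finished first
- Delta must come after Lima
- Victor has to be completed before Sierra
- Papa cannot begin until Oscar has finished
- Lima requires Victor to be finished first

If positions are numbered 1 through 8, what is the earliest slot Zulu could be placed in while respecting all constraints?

5

Every stage that must precede Zulu has to come before it. Tracing all chains that end at Zulu, those stages are: Lima, Oscar, Victor, Uniform — 4 in total.
With 4 mandatory predecessors, the earliest Zulu can sit is position 4+1 = 5, and placing just those 4 first achieves it.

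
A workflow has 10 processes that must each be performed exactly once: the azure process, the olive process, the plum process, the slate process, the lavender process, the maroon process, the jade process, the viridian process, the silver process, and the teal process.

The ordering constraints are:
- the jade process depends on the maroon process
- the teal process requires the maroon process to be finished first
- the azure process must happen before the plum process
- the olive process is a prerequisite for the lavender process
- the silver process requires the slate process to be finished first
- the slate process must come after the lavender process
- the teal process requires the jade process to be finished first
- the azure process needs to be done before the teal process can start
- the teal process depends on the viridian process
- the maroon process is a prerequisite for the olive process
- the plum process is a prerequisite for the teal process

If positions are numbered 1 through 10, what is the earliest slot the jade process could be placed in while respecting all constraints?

Working backwards through the constraints from the jade process, its only required predecessor is the maroon process.
With 1 mandatory predecessor, the earliest the jade process can sit is position 1+1 = 2, and placing just that one first achieves it.

2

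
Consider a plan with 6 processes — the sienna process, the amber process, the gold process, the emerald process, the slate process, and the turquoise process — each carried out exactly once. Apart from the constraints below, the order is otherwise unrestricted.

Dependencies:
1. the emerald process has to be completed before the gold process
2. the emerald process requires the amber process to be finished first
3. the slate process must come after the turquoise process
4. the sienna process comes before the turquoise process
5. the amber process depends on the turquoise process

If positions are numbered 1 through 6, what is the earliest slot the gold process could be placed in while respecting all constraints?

5

Working backwards through the constraints from the gold process, its full set of required predecessors is the sienna process, the amber process, the emerald process, the turquoise process — 4 of them.
So at minimum 4 processes come before the gold process, putting the gold process no earlier than position 5. That position is achievable by scheduling exactly those predecessors first.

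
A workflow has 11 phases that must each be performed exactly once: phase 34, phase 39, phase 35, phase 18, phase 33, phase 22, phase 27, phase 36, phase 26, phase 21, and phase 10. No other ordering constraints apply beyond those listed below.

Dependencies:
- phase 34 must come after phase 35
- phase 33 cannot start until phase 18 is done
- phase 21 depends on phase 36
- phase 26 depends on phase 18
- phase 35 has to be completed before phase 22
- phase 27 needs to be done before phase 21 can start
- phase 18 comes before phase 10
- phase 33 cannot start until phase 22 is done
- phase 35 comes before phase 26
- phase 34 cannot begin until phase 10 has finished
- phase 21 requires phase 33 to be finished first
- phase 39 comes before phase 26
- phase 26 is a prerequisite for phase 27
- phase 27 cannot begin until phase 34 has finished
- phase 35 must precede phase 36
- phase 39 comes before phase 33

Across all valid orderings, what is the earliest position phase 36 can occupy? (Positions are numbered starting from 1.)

2

Working backwards through the constraints from phase 36, its only required predecessor is phase 35.
So at minimum 1 phase comes before phase 36, putting phase 36 no earlier than position 2. That position is achievable by scheduling exactly that predecessor first.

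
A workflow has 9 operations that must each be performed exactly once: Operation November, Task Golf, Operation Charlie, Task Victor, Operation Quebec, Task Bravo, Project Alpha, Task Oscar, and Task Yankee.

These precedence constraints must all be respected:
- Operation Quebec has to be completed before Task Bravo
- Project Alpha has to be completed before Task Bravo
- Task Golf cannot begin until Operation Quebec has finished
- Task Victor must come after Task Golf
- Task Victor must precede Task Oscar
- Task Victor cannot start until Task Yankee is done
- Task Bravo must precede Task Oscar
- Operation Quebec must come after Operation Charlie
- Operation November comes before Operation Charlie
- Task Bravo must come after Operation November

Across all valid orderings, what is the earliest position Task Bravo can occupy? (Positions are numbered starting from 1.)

The operations that are forced before Task Bravo, directly or transitively, are Operation November, Operation Charlie, Operation Quebec, Project Alpha. That's 4 operations.
So at minimum 4 operations come before Task Bravo, putting Task Bravo no earlier than position 5. That position is achievable by scheduling exactly those predecessors first.

5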